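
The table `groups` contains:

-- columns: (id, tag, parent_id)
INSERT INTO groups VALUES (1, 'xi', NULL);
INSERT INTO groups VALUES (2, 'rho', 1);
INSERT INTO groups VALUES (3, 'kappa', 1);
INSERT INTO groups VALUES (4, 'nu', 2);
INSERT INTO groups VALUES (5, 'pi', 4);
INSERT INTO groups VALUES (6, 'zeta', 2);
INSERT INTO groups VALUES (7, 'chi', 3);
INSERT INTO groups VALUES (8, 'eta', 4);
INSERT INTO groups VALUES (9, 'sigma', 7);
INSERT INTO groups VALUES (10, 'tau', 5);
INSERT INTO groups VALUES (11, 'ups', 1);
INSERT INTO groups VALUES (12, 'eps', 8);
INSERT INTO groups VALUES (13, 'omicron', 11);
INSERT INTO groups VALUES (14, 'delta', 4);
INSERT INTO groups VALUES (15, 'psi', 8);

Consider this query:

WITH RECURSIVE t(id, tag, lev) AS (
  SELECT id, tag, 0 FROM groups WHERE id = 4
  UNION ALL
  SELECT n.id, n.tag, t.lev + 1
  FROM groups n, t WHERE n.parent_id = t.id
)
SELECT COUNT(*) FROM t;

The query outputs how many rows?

Base: id=4 (nu) at lev 0.
Iteration 1: rows with parent_id in {4} -> pi (id 5, lev 1), eta (id 8, lev 1), delta (id 14, lev 1).
Iteration 2: rows with parent_id in {5,8,14} -> tau (id 10, lev 2), eps (id 12, lev 2), psi (id 15, lev 2).
Iteration 3: no rows with parent_id in {10,12,15}; recursion stops.
Total rows emitted: 7.

7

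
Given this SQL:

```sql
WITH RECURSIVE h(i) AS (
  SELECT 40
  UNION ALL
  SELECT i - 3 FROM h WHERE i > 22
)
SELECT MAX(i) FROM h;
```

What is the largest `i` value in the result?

Base: i=40.
Iteration 1: 40 > 22 holds -> i = 40 - 3 = 37.
Iteration 2: 37 > 22 holds -> i = 37 - 3 = 34.
Iteration 3: 34 > 22 holds -> i = 34 - 3 = 31.
Iteration 4: 31 > 22 holds -> i = 31 - 3 = 28.
Iteration 5: 28 > 22 holds -> i = 28 - 3 = 25.
Iteration 6: 25 > 22 holds -> i = 25 - 3 = 22.
Iteration 7: 22 > 22 fails; recursion stops.
i values: 40, 37, 34, 31, 28, 25, 22; the maximum is 40.

40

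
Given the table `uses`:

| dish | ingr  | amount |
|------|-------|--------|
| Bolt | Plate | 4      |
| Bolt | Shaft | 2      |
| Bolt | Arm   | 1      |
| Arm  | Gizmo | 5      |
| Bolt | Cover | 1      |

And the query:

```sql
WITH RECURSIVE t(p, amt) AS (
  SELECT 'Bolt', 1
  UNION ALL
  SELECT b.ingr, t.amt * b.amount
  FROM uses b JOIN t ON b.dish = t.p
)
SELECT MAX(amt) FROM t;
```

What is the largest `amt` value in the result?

5

Base: (Bolt, amt=1).
Iteration 1: components of {Bolt} -> Arm = 1*1 = 1, Cover = 1*1 = 1, Plate = 1*4 = 4, Shaft = 1*2 = 2.
Iteration 2: components of {Arm,Cover,Plate,Shaft} -> Gizmo = 1*5 = 5.
Iteration 3: no further components; recursion stops.
amt values: 1, 4, 2, 1, 1, 5; the maximum is 5.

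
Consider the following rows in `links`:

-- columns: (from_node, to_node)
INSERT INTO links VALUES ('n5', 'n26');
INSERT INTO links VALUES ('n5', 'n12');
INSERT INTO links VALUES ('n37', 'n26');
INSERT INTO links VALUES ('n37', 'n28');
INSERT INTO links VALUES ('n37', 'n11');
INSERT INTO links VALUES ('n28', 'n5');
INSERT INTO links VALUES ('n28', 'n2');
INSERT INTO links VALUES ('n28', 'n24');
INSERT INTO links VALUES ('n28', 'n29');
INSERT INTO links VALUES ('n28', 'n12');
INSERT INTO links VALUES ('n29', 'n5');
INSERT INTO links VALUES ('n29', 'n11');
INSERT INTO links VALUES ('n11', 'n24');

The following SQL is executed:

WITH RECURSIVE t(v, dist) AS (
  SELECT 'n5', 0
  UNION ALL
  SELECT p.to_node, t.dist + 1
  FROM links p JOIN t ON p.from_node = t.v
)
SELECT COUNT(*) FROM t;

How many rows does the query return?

3

Base: (n5, dist=0).
Iteration 1: edges from {n5} -> (n12, dist=1), (n26, dist=1).
Iteration 2: no outgoing edges from {n12,n26}; recursion stops.
Total rows emitted: 3.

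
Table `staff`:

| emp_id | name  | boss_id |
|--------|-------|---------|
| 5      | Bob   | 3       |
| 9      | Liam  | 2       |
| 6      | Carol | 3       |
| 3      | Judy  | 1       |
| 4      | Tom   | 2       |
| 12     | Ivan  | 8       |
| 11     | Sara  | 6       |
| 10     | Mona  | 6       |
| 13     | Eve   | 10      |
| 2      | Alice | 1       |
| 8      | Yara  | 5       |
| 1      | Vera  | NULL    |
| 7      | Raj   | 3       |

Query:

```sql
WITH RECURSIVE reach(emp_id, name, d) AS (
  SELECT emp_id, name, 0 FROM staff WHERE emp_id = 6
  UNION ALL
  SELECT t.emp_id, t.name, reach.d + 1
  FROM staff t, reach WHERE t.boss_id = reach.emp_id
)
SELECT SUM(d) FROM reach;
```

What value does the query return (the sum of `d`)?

Base: emp_id=6 (Carol) at d 0.
Iteration 1: rows with boss_id in {6} -> Mona (id 10, d 1), Sara (id 11, d 1).
Iteration 2: rows with boss_id in {10,11} -> Eve (id 13, d 2).
Iteration 3: no rows with boss_id in {13}; recursion stops.
SUM(d) = 0 + 1 + 1 + 2 = 4.

4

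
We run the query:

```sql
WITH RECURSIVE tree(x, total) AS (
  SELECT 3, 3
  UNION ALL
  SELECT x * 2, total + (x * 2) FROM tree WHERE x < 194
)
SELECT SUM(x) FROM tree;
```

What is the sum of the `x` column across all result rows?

765

Base: x=3, total=3.
Iteration 1: 3 < 194 holds -> x = 3 * 2 = 6, total = 3 + 6 = 9.
Iteration 2: 6 < 194 holds -> x = 6 * 2 = 12, total = 9 + 12 = 21.
Iteration 3: 12 < 194 holds -> x = 12 * 2 = 24, total = 21 + 24 = 45.
Iteration 4: 24 < 194 holds -> x = 24 * 2 = 48, total = 45 + 48 = 93.
Iteration 5: 48 < 194 holds -> x = 48 * 2 = 96, total = 93 + 96 = 189.
Iteration 6: 96 < 194 holds -> x = 96 * 2 = 192, total = 189 + 192 = 381.
Iteration 7: 192 < 194 holds -> x = 192 * 2 = 384, total = 381 + 384 = 765.
Iteration 8: 384 < 194 fails; recursion stops.
SUM(x) = 3 + 6 + 12 + 24 + 48 + 96 + 192 + 384 = 765.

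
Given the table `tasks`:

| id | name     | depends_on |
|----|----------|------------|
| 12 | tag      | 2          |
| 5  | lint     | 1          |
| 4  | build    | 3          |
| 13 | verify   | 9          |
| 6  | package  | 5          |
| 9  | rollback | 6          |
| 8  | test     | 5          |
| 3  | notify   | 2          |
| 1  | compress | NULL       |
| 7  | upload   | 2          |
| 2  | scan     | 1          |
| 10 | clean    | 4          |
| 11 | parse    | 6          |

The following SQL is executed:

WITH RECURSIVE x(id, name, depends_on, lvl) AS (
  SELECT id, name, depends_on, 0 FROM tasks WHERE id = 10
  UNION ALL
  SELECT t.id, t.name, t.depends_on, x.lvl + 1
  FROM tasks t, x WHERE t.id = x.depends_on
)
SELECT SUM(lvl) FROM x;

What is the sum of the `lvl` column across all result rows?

Base: id=10 (clean), depends_on=4, lvl 0.
Iteration 1: join on id=4 -> build (id 4, depends_on=3, lvl 1).
Iteration 2: join on id=3 -> notify (id 3, depends_on=2, lvl 2).
Iteration 3: join on id=2 -> scan (id 2, depends_on=1, lvl 3).
Iteration 4: join on id=1 -> compress (id 1, depends_on=NULL, lvl 4).
Iteration 5: depends_on is NULL; no match; recursion stops.
SUM(lvl) = 0 + 1 + 2 + 3 + 4 = 10.

10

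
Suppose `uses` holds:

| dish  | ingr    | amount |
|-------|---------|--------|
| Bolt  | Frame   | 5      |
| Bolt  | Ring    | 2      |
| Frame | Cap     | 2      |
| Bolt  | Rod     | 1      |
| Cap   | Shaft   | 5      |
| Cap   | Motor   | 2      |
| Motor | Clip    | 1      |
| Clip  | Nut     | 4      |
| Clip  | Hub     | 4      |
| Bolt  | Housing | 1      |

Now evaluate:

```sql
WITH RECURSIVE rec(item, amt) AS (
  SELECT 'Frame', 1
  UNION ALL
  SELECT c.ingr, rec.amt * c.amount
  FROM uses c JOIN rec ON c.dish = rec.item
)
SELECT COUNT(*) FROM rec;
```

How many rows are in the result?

7

Base: (Frame, amt=1).
Iteration 1: components of {Frame} -> Cap = 1*2 = 2.
Iteration 2: components of {Cap} -> Motor = 2*2 = 4, Shaft = 2*5 = 10.
Iteration 3: components of {Motor,Shaft} -> Clip = 4*1 = 4.
Iteration 4: components of {Clip} -> Hub = 4*4 = 16, Nut = 4*4 = 16.
Iteration 5: no further components; recursion stops.
Total rows emitted: 7.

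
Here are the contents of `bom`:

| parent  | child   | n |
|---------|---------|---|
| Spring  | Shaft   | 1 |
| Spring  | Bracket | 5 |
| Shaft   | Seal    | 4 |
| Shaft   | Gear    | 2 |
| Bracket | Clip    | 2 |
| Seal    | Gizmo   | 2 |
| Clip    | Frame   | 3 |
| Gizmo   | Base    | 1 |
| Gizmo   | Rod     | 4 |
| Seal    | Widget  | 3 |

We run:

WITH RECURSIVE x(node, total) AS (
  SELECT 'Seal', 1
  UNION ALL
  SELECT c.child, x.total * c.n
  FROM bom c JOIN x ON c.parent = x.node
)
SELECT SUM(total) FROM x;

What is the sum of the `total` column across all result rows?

Base: (Seal, total=1).
Iteration 1: components of {Seal} -> Gizmo = 1*2 = 2, Widget = 1*3 = 3.
Iteration 2: components of {Gizmo,Widget} -> Base = 2*1 = 2, Rod = 2*4 = 8.
Iteration 3: no further components; recursion stops.
SUM(total) = 1 + 2 + 3 + 2 + 8 = 16.

16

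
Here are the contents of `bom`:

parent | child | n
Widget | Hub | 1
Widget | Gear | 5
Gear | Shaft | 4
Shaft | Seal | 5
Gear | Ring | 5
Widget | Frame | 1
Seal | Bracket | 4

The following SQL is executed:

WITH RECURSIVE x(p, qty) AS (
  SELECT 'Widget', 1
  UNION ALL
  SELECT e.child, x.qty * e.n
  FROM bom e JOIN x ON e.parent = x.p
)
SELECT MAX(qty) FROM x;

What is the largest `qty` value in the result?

400

Base: (Widget, qty=1).
Iteration 1: components of {Widget} -> Frame = 1*1 = 1, Gear = 1*5 = 5, Hub = 1*1 = 1.
Iteration 2: components of {Frame,Gear,Hub} -> Ring = 5*5 = 25, Shaft = 5*4 = 20.
Iteration 3: components of {Ring,Shaft} -> Seal = 20*5 = 100.
Iteration 4: components of {Seal} -> Bracket = 100*4 = 400.
Iteration 5: no further components; recursion stops.
qty values: 1, 1, 5, 1, 20, 25, 100, 400; the maximum is 400.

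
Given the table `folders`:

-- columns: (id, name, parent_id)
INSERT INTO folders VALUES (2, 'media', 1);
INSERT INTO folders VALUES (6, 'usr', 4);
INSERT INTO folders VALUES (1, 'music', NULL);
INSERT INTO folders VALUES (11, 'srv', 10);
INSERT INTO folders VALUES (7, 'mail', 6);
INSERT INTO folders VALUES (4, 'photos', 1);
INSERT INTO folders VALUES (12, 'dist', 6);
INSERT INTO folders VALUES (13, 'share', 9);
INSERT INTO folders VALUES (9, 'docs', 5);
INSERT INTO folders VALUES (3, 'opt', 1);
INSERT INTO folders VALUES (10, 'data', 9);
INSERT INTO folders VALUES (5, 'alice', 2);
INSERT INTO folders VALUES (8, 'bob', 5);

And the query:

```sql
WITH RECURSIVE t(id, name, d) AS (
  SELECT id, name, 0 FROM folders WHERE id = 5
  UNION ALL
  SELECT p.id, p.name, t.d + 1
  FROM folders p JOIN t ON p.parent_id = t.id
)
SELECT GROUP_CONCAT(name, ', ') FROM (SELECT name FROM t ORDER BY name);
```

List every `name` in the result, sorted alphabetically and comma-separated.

Base: id=5 (alice) at d 0.
Iteration 1: rows with parent_id in {5} -> bob (id 8, d 1), docs (id 9, d 1).
Iteration 2: rows with parent_id in {8,9} -> data (id 10, d 2), share (id 13, d 2).
Iteration 3: rows with parent_id in {10,13} -> srv (id 11, d 3).
Iteration 4: no rows with parent_id in {11}; recursion stops.

alice, bob, data, docs, share, srv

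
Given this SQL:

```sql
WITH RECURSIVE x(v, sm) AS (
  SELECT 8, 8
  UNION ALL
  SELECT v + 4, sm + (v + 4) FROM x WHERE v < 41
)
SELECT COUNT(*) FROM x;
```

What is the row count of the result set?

Base: v=8, sm=8.
Iteration 1: 8 < 41 holds -> v = 8 + 4 = 12, sm = 8 + 12 = 20.
Iteration 2: 12 < 41 holds -> v = 12 + 4 = 16, sm = 20 + 16 = 36.
Iteration 3: 16 < 41 holds -> v = 16 + 4 = 20, sm = 36 + 20 = 56.
Iteration 4: 20 < 41 holds -> v = 20 + 4 = 24, sm = 56 + 24 = 80.
Iteration 5: 24 < 41 holds -> v = 24 + 4 = 28, sm = 80 + 28 = 108.
Iteration 6: 28 < 41 holds -> v = 28 + 4 = 32, sm = 108 + 32 = 140.
Iteration 7: 32 < 41 holds -> v = 32 + 4 = 36, sm = 140 + 36 = 176.
Iteration 8: 36 < 41 holds -> v = 36 + 4 = 40, sm = 176 + 40 = 216.
Iteration 9: 40 < 41 holds -> v = 40 + 4 = 44, sm = 216 + 44 = 260.
Iteration 10: 44 < 41 fails; recursion stops.
Total rows emitted: 10.

10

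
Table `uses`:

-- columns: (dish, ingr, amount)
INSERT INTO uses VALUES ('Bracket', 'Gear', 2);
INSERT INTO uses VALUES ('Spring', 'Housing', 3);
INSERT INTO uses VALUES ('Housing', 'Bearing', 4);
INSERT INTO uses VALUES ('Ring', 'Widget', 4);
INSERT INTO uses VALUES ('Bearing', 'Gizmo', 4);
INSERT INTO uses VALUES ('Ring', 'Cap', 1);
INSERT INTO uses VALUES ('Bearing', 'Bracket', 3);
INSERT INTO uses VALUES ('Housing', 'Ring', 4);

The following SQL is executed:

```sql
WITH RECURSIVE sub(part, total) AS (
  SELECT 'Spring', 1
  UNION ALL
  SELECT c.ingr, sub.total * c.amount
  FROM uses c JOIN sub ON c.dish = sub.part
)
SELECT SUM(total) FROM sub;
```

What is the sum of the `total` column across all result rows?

Base: (Spring, total=1).
Iteration 1: components of {Spring} -> Housing = 1*3 = 3.
Iteration 2: components of {Housing} -> Bearing = 3*4 = 12, Ring = 3*4 = 12.
Iteration 3: components of {Bearing,Ring} -> Bracket = 12*3 = 36, Cap = 12*1 = 12, Gizmo = 12*4 = 48, Widget = 12*4 = 48.
Iteration 4: components of {Bracket,Cap,Gizmo,Widget} -> Gear = 36*2 = 72.
Iteration 5: no further components; recursion stops.
SUM(total) = 1 + 3 + 12 + 12 + 48 + 12 + 48 + 36 + 72 = 244.

244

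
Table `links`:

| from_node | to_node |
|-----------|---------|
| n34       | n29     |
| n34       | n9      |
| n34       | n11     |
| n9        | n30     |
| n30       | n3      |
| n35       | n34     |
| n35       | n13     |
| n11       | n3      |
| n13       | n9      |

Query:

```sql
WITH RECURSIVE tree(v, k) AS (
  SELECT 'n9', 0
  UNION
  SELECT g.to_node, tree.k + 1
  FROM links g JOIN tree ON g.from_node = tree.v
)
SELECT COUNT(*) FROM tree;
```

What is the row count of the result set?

3

Base: (n9, k=0).
Iteration 1: edges from {n9} -> (n30, k=1).
Iteration 2: edges from {n30} -> (n3, k=2).
Iteration 3: no outgoing edges from {n3}; recursion stops.
Total rows emitted: 3.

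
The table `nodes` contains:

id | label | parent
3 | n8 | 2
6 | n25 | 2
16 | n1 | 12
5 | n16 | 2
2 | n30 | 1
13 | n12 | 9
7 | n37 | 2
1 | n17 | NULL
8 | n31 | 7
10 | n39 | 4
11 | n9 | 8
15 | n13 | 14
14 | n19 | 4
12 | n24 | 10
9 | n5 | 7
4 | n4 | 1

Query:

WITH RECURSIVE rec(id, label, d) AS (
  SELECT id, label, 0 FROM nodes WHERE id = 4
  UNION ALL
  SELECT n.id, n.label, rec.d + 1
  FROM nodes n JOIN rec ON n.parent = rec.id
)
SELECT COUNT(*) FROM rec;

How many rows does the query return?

6

Base: id=4 (n4) at d 0.
Iteration 1: rows with parent in {4} -> n39 (id 10, d 1), n19 (id 14, d 1).
Iteration 2: rows with parent in {10,14} -> n24 (id 12, d 2), n13 (id 15, d 2).
Iteration 3: rows with parent in {12,15} -> n1 (id 16, d 3).
Iteration 4: no rows with parent in {16}; recursion stops.
Total rows emitted: 6.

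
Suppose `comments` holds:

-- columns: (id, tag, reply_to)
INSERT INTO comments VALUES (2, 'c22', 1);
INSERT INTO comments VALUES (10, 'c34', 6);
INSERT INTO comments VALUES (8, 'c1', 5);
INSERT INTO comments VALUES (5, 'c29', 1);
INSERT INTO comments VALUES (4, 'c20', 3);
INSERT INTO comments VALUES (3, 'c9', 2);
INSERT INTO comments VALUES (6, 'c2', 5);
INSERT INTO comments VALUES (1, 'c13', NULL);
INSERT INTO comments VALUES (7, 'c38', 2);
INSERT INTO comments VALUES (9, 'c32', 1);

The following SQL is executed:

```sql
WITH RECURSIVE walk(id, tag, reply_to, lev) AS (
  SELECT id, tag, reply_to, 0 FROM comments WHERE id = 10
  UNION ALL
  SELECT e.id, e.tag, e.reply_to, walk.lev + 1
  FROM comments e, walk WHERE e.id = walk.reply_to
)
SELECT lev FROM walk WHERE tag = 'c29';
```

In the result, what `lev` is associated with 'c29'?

Base: id=10 (c34), reply_to=6, lev 0.
Iteration 1: join on id=6 -> c2 (id 6, reply_to=5, lev 1).
Iteration 2: join on id=5 -> c29 (id 5, reply_to=1, lev 2).
Iteration 3: join on id=1 -> c13 (id 1, reply_to=NULL, lev 3).
Iteration 4: reply_to is NULL; no match; recursion stops.

2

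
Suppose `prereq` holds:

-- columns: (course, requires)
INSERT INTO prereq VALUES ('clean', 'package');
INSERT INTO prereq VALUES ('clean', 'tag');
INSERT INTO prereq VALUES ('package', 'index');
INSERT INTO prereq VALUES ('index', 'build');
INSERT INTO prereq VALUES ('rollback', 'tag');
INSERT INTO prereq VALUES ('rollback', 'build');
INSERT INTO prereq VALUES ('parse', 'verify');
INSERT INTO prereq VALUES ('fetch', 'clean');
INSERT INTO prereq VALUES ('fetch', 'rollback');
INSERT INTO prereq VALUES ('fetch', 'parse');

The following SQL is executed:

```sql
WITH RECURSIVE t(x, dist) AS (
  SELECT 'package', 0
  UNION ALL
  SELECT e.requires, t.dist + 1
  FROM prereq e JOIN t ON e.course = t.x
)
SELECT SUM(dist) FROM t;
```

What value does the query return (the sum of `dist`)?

3

Base: (package, dist=0).
Iteration 1: edges from {package} -> (index, dist=1).
Iteration 2: edges from {index} -> (build, dist=2).
Iteration 3: no outgoing edges from {build}; recursion stops.
SUM(dist) = 0 + 1 + 2 = 3.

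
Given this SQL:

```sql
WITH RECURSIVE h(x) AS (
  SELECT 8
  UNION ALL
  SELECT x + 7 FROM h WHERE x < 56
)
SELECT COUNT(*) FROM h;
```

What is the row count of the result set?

Base: x=8.
Iteration 1: 8 < 56 holds -> x = 8 + 7 = 15.
Iteration 2: 15 < 56 holds -> x = 15 + 7 = 22.
Iteration 3: 22 < 56 holds -> x = 22 + 7 = 29.
Iteration 4: 29 < 56 holds -> x = 29 + 7 = 36.
Iteration 5: 36 < 56 holds -> x = 36 + 7 = 43.
Iteration 6: 43 < 56 holds -> x = 43 + 7 = 50.
Iteration 7: 50 < 56 holds -> x = 50 + 7 = 57.
Iteration 8: 57 < 56 fails; recursion stops.
Total rows emitted: 8.

8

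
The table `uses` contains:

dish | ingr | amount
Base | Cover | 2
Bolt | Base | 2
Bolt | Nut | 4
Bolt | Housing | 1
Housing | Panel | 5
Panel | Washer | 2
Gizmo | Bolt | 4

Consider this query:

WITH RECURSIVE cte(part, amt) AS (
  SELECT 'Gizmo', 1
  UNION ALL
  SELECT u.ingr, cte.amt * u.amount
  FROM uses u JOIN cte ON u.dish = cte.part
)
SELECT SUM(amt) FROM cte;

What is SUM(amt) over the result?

109

Base: (Gizmo, amt=1).
Iteration 1: components of {Gizmo} -> Bolt = 1*4 = 4.
Iteration 2: components of {Bolt} -> Base = 4*2 = 8, Housing = 4*1 = 4, Nut = 4*4 = 16.
Iteration 3: components of {Base,Housing,Nut} -> Cover = 8*2 = 16, Panel = 4*5 = 20.
Iteration 4: components of {Cover,Panel} -> Washer = 20*2 = 40.
Iteration 5: no further components; recursion stops.
SUM(amt) = 1 + 4 + 4 + 16 + 8 + 20 + 16 + 40 = 109.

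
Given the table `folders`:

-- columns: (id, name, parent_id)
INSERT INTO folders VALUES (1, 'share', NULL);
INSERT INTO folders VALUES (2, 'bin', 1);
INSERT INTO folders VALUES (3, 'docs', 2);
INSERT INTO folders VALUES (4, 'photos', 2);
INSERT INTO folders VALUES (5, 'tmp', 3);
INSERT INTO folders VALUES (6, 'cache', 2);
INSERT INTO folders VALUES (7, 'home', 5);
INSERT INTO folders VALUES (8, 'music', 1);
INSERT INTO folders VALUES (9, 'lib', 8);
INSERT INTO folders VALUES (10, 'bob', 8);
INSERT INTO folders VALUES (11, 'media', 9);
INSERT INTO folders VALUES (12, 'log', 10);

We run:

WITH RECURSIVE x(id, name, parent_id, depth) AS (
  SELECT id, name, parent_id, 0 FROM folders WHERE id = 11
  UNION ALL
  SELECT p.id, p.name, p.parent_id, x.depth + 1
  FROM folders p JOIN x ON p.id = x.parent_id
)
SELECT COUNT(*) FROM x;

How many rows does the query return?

4

Base: id=11 (media), parent_id=9, depth 0.
Iteration 1: join on id=9 -> lib (id 9, parent_id=8, depth 1).
Iteration 2: join on id=8 -> music (id 8, parent_id=1, depth 2).
Iteration 3: join on id=1 -> share (id 1, parent_id=NULL, depth 3).
Iteration 4: parent_id is NULL; no match; recursion stops.
Total rows emitted: 4.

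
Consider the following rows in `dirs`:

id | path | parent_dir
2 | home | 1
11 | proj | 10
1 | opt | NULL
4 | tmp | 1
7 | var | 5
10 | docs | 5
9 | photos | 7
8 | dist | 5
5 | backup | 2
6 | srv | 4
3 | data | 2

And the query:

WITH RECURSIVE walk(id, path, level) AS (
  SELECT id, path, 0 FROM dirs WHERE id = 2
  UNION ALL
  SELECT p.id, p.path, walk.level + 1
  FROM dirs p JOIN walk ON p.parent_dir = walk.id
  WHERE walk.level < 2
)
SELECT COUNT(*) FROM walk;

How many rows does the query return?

Base: id=2 (home) at level 0.
Iteration 1: rows with parent_dir in {2} -> data (id 3, level 1), backup (id 5, level 1).
Iteration 2: rows with parent_dir in {3,5} -> var (id 7, level 2), dist (id 8, level 2), docs (id 10, level 2).
Iteration 3: level < 2 fails for all current rows; recursion stops.
Total rows emitted: 6.

6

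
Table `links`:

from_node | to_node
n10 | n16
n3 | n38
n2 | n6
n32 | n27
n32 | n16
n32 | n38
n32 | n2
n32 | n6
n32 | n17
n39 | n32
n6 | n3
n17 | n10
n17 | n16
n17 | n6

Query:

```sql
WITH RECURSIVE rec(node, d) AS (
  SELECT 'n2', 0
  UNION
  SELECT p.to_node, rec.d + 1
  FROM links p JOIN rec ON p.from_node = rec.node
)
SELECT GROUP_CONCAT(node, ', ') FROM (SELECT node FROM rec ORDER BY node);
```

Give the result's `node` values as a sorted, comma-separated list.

n2, n3, n38, n6

Base: (n2, d=0).
Iteration 1: edges from {n2} -> (n6, d=1).
Iteration 2: edges from {n6} -> (n3, d=2).
Iteration 3: edges from {n3} -> (n38, d=3).
Iteration 4: no outgoing edges from {n38}; recursion stops.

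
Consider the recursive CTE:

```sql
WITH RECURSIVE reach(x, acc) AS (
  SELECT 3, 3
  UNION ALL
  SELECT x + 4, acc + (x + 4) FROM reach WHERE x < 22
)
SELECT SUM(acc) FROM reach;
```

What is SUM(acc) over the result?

203

Base: x=3, acc=3.
Iteration 1: 3 < 22 holds -> x = 3 + 4 = 7, acc = 3 + 7 = 10.
Iteration 2: 7 < 22 holds -> x = 7 + 4 = 11, acc = 10 + 11 = 21.
Iteration 3: 11 < 22 holds -> x = 11 + 4 = 15, acc = 21 + 15 = 36.
Iteration 4: 15 < 22 holds -> x = 15 + 4 = 19, acc = 36 + 19 = 55.
Iteration 5: 19 < 22 holds -> x = 19 + 4 = 23, acc = 55 + 23 = 78.
Iteration 6: 23 < 22 fails; recursion stops.
SUM(acc) = 3 + 10 + 21 + 36 + 55 + 78 = 203.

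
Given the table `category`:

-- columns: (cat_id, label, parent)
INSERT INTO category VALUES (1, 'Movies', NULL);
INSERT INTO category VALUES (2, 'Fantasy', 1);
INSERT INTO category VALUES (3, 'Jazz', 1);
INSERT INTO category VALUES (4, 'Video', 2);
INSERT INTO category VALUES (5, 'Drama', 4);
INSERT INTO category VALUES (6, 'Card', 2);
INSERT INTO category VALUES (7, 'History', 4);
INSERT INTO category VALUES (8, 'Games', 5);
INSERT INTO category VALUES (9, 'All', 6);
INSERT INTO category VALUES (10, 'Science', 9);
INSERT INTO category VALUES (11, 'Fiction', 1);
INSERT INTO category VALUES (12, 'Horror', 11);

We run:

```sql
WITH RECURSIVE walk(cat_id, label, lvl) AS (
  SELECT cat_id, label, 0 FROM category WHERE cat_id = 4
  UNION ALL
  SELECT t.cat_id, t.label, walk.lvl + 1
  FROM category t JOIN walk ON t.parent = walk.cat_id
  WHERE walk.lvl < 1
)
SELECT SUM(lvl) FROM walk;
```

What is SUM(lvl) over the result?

2

Base: cat_id=4 (Video) at lvl 0.
Iteration 1: rows with parent in {4} -> Drama (id 5, lvl 1), History (id 7, lvl 1).
Iteration 2: lvl < 1 fails for all current rows; recursion stops.
SUM(lvl) = 0 + 1 + 1 = 2.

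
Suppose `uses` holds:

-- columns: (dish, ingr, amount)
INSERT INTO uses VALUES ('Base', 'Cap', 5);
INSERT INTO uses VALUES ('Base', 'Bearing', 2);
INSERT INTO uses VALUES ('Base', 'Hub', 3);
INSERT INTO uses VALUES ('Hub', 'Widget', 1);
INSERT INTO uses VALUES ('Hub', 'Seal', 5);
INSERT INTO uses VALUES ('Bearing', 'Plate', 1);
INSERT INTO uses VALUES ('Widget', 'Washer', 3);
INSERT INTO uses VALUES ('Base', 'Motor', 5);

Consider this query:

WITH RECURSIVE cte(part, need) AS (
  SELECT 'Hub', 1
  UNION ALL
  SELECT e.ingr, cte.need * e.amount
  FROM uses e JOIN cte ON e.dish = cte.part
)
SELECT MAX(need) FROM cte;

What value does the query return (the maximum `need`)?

5

Base: (Hub, need=1).
Iteration 1: components of {Hub} -> Seal = 1*5 = 5, Widget = 1*1 = 1.
Iteration 2: components of {Seal,Widget} -> Washer = 1*3 = 3.
Iteration 3: no further components; recursion stops.
need values: 1, 1, 5, 3; the maximum is 5.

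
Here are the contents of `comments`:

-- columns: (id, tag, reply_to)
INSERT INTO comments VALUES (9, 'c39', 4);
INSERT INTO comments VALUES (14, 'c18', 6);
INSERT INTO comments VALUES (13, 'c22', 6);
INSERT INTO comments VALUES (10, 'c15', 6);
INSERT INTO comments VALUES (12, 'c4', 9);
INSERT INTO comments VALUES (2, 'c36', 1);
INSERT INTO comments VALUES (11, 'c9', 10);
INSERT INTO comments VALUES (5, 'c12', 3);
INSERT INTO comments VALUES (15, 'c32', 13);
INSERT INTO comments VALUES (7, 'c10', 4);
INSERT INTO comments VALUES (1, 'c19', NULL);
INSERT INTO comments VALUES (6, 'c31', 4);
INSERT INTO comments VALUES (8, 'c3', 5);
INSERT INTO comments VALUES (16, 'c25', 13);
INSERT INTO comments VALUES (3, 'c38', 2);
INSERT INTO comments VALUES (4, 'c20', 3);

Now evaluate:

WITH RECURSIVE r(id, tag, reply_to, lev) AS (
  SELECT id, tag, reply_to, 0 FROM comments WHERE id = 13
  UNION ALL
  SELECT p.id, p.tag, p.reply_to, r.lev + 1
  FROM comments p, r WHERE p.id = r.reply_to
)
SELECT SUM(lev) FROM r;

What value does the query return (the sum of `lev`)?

Base: id=13 (c22), reply_to=6, lev 0.
Iteration 1: join on id=6 -> c31 (id 6, reply_to=4, lev 1).
Iteration 2: join on id=4 -> c20 (id 4, reply_to=3, lev 2).
Iteration 3: join on id=3 -> c38 (id 3, reply_to=2, lev 3).
Iteration 4: join on id=2 -> c36 (id 2, reply_to=1, lev 4).
Iteration 5: join on id=1 -> c19 (id 1, reply_to=NULL, lev 5).
Iteration 6: reply_to is NULL; no match; recursion stops.
SUM(lev) = 0 + 1 + 2 + 3 + 4 + 5 = 15.

15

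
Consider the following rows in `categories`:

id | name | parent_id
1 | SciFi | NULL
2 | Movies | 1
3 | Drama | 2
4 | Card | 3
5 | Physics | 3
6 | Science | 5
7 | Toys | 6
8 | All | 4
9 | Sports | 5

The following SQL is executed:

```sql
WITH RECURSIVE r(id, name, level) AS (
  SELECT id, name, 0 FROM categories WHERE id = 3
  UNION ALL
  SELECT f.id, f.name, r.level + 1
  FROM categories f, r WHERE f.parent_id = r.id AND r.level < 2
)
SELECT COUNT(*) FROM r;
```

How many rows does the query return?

6

Base: id=3 (Drama) at level 0.
Iteration 1: rows with parent_id in {3} -> Card (id 4, level 1), Physics (id 5, level 1).
Iteration 2: rows with parent_id in {4,5} -> Science (id 6, level 2), All (id 8, level 2), Sports (id 9, level 2).
Iteration 3: level < 2 fails for all current rows; recursion stops.
Total rows emitted: 6.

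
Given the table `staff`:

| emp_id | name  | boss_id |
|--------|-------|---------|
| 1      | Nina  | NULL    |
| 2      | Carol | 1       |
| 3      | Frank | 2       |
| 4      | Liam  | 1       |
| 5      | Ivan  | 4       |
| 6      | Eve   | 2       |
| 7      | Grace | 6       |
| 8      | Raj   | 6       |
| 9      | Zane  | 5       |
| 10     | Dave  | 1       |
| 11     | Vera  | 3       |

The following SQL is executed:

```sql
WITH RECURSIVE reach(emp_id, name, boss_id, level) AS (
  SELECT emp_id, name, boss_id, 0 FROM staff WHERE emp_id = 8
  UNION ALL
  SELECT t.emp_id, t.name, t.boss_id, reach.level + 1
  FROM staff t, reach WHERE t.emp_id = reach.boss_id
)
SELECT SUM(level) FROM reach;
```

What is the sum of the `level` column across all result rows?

Base: emp_id=8 (Raj), boss_id=6, level 0.
Iteration 1: join on emp_id=6 -> Eve (id 6, boss_id=2, level 1).
Iteration 2: join on emp_id=2 -> Carol (id 2, boss_id=1, level 2).
Iteration 3: join on emp_id=1 -> Nina (id 1, boss_id=NULL, level 3).
Iteration 4: boss_id is NULL; no match; recursion stops.
SUM(level) = 0 + 1 + 2 + 3 = 6.

6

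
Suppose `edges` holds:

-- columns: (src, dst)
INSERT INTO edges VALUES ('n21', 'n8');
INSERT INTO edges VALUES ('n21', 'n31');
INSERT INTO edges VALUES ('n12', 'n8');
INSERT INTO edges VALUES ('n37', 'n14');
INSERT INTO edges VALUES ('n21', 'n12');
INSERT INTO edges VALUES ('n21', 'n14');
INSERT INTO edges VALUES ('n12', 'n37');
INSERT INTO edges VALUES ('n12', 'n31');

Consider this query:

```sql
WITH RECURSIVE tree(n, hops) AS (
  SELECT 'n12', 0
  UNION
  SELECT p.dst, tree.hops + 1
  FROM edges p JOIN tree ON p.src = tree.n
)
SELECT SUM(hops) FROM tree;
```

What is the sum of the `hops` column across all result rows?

5

Base: (n12, hops=0).
Iteration 1: edges from {n12} -> (n31, hops=1), (n37, hops=1), (n8, hops=1).
Iteration 2: edges from {n31,n37,n8} -> (n14, hops=2).
Iteration 3: no outgoing edges from {n14}; recursion stops.
SUM(hops) = 0 + 1 + 1 + 1 + 2 = 5.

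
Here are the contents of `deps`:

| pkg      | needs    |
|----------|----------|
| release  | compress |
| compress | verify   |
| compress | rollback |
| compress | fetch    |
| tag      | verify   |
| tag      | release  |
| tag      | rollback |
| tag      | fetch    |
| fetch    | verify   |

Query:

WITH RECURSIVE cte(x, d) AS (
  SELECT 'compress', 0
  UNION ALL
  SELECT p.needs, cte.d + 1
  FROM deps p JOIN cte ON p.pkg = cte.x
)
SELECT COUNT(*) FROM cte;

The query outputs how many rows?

5

Base: (compress, d=0).
Iteration 1: edges from {compress} -> (fetch, d=1), (rollback, d=1), (verify, d=1).
Iteration 2: edges from {fetch,rollback,verify} -> (verify, d=2).
Iteration 3: no outgoing edges from {verify}; recursion stops.
Total rows emitted: 5.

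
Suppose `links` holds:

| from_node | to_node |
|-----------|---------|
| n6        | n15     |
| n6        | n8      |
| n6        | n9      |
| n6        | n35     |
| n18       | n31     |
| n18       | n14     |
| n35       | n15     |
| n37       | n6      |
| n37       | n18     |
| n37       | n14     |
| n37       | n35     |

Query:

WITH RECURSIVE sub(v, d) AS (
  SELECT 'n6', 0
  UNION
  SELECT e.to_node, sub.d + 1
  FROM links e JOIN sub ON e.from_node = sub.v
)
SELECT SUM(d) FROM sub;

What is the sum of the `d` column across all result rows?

Base: (n6, d=0).
Iteration 1: edges from {n6} -> (n15, d=1), (n35, d=1), (n8, d=1), (n9, d=1).
Iteration 2: edges from {n15,n35,n8,n9} -> (n15, d=2).
Iteration 3: no outgoing edges from {n15}; recursion stops.
SUM(d) = 0 + 1 + 1 + 1 + 1 + 2 = 6.

6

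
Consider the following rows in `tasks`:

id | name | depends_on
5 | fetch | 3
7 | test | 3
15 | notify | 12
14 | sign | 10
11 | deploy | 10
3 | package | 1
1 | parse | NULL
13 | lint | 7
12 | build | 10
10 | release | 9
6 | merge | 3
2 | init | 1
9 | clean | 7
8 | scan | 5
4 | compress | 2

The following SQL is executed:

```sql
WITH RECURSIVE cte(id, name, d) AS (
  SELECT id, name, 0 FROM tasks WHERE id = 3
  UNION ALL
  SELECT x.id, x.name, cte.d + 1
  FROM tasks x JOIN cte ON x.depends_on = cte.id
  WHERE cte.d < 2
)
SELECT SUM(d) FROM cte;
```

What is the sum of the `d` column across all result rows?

9

Base: id=3 (package) at d 0.
Iteration 1: rows with depends_on in {3} -> fetch (id 5, d 1), merge (id 6, d 1), test (id 7, d 1).
Iteration 2: rows with depends_on in {5,6,7} -> scan (id 8, d 2), clean (id 9, d 2), lint (id 13, d 2).
Iteration 3: d < 2 fails for all current rows; recursion stops.
SUM(d) = 0 + 1 + 1 + 1 + 2 + 2 + 2 = 9.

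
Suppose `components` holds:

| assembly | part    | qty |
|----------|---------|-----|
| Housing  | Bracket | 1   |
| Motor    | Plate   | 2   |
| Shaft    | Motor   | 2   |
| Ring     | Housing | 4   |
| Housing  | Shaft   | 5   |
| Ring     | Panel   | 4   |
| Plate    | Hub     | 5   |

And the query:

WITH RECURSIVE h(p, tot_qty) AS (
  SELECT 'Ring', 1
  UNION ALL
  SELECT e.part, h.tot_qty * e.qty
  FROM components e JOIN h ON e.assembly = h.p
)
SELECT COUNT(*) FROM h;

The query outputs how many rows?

8

Base: (Ring, tot_qty=1).
Iteration 1: components of {Ring} -> Housing = 1*4 = 4, Panel = 1*4 = 4.
Iteration 2: components of {Housing,Panel} -> Bracket = 4*1 = 4, Shaft = 4*5 = 20.
Iteration 3: components of {Bracket,Shaft} -> Motor = 20*2 = 40.
Iteration 4: components of {Motor} -> Plate = 40*2 = 80.
Iteration 5: components of {Plate} -> Hub = 80*5 = 400.
Iteration 6: no further components; recursion stops.
Total rows emitted: 8.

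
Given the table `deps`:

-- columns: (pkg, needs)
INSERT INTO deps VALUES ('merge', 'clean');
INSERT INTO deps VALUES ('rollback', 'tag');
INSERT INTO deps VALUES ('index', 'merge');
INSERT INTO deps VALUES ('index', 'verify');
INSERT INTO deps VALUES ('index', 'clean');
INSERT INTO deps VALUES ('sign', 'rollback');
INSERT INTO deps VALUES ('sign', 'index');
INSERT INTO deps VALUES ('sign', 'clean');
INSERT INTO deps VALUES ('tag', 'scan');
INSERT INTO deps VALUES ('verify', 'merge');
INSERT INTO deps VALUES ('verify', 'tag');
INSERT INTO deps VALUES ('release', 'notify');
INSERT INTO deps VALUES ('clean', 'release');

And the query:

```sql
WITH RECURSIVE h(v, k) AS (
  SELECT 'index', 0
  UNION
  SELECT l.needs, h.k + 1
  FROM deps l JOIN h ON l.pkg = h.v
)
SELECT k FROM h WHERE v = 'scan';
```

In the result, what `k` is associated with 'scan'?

Base: (index, k=0).
Iteration 1: edges from {index} -> (clean, k=1), (merge, k=1), (verify, k=1).
Iteration 2: edges from {clean,merge,verify} -> (clean, k=2), (merge, k=2), (release, k=2), (tag, k=2).
Iteration 3: edges from {clean,merge,release,tag} -> (clean, k=3), (notify, k=3), (release, k=3), (scan, k=3).
Iteration 4: edges from {clean,notify,release,scan} -> (notify, k=4), (release, k=4).
Iteration 5: edges from {notify,release} -> (notify, k=5).
Iteration 6: no outgoing edges from {notify}; recursion stops.

3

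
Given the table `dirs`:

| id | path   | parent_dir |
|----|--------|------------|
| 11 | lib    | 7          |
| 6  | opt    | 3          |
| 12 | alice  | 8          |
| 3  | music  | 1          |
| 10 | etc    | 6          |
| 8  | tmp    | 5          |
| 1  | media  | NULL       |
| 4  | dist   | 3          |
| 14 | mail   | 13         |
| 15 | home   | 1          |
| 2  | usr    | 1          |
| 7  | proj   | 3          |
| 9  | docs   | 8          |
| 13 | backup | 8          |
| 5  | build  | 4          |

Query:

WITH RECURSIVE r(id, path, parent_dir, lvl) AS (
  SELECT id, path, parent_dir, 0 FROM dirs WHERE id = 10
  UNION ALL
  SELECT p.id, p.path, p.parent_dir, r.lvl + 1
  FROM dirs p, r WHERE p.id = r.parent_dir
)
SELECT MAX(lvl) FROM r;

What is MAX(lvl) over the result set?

3

Base: id=10 (etc), parent_dir=6, lvl 0.
Iteration 1: join on id=6 -> opt (id 6, parent_dir=3, lvl 1).
Iteration 2: join on id=3 -> music (id 3, parent_dir=1, lvl 2).
Iteration 3: join on id=1 -> media (id 1, parent_dir=NULL, lvl 3).
Iteration 4: parent_dir is NULL; no match; recursion stops.
lvl values: 0, 1, 2, 3; the maximum is 3.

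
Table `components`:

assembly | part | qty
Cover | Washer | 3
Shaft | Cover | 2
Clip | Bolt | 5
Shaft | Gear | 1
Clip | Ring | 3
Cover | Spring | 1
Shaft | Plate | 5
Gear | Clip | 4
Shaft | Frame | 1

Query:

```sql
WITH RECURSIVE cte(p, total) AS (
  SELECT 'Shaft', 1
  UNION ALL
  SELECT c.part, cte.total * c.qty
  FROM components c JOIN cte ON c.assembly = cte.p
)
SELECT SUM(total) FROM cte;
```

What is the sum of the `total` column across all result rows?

Base: (Shaft, total=1).
Iteration 1: components of {Shaft} -> Cover = 1*2 = 2, Frame = 1*1 = 1, Gear = 1*1 = 1, Plate = 1*5 = 5.
Iteration 2: components of {Cover,Frame,Gear,Plate} -> Clip = 1*4 = 4, Spring = 2*1 = 2, Washer = 2*3 = 6.
Iteration 3: components of {Clip,Spring,Washer} -> Bolt = 4*5 = 20, Ring = 4*3 = 12.
Iteration 4: no further components; recursion stops.
SUM(total) = 1 + 2 + 1 + 1 + 5 + 6 + 2 + 4 + 20 + 12 = 54.

54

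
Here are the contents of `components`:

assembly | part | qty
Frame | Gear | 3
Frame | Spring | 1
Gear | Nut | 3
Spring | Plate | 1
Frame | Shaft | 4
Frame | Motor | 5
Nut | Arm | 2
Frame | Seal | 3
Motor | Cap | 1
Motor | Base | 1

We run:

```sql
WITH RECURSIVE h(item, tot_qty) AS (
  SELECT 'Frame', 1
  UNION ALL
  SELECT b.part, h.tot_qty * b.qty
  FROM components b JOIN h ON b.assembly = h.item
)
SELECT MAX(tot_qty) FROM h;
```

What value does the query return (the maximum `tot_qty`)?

18

Base: (Frame, tot_qty=1).
Iteration 1: components of {Frame} -> Gear = 1*3 = 3, Motor = 1*5 = 5, Seal = 1*3 = 3, Shaft = 1*4 = 4, Spring = 1*1 = 1.
Iteration 2: components of {Gear,Motor,Seal,Shaft,Spring} -> Base = 5*1 = 5, Cap = 5*1 = 5, Nut = 3*3 = 9, Plate = 1*1 = 1.
Iteration 3: components of {Base,Cap,Nut,Plate} -> Arm = 9*2 = 18.
Iteration 4: no further components; recursion stops.
tot_qty values: 1, 3, 1, 4, 5, 3, 9, 1, 5, 5, 18; the maximum is 18.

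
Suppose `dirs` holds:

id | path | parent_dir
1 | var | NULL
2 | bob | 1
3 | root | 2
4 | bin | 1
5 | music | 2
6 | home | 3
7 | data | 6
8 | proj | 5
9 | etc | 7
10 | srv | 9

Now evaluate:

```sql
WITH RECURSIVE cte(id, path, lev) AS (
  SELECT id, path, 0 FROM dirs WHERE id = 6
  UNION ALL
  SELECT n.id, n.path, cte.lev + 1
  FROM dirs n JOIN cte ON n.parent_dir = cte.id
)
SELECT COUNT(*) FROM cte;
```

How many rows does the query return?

Base: id=6 (home) at lev 0.
Iteration 1: rows with parent_dir in {6} -> data (id 7, lev 1).
Iteration 2: rows with parent_dir in {7} -> etc (id 9, lev 2).
Iteration 3: rows with parent_dir in {9} -> srv (id 10, lev 3).
Iteration 4: no rows with parent_dir in {10}; recursion stops.
Total rows emitted: 4.

4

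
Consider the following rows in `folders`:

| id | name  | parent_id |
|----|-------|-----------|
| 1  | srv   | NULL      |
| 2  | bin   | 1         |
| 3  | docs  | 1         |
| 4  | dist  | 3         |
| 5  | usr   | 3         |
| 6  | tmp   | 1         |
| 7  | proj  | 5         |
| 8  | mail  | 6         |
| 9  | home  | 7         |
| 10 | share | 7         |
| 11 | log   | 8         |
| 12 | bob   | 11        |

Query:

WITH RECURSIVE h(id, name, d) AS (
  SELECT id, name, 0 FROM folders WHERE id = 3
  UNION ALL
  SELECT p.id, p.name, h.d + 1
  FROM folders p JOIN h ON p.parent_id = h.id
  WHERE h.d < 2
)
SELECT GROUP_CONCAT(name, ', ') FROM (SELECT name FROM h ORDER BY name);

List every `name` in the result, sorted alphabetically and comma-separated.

Base: id=3 (docs) at d 0.
Iteration 1: rows with parent_id in {3} -> dist (id 4, d 1), usr (id 5, d 1).
Iteration 2: rows with parent_id in {4,5} -> proj (id 7, d 2).
Iteration 3: d < 2 fails for all current rows; recursion stops.

dist, docs, proj, usr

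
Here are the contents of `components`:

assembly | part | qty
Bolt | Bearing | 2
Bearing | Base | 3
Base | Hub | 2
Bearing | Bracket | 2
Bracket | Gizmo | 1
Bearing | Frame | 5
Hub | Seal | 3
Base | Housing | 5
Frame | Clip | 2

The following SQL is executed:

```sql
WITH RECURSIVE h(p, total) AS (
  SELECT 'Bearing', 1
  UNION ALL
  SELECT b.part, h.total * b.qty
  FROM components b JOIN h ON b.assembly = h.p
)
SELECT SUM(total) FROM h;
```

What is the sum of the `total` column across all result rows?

62

Base: (Bearing, total=1).
Iteration 1: components of {Bearing} -> Base = 1*3 = 3, Bracket = 1*2 = 2, Frame = 1*5 = 5.
Iteration 2: components of {Base,Bracket,Frame} -> Clip = 5*2 = 10, Gizmo = 2*1 = 2, Housing = 3*5 = 15, Hub = 3*2 = 6.
Iteration 3: components of {Clip,Gizmo,Housing,Hub} -> Seal = 6*3 = 18.
Iteration 4: no further components; recursion stops.
SUM(total) = 1 + 3 + 2 + 5 + 6 + 15 + 2 + 10 + 18 = 62.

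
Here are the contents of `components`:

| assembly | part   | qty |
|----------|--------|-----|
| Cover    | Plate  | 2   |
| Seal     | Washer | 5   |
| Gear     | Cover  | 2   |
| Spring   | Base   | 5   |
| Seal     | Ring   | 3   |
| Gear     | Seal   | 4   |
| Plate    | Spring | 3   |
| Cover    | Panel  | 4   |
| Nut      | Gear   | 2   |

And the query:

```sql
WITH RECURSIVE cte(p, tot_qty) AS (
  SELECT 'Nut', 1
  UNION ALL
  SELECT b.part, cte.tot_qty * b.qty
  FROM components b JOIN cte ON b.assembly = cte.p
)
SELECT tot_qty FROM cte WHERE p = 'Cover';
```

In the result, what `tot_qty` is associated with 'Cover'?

4

Base: (Nut, tot_qty=1).
Iteration 1: components of {Nut} -> Gear = 1*2 = 2.
Iteration 2: components of {Gear} -> Cover = 2*2 = 4, Seal = 2*4 = 8.
Iteration 3: components of {Cover,Seal} -> Panel = 4*4 = 16, Plate = 4*2 = 8, Ring = 8*3 = 24, Washer = 8*5 = 40.
Iteration 4: components of {Panel,Plate,Ring,Washer} -> Spring = 8*3 = 24.
Iteration 5: components of {Spring} -> Base = 24*5 = 120.
Iteration 6: no further components; recursion stops.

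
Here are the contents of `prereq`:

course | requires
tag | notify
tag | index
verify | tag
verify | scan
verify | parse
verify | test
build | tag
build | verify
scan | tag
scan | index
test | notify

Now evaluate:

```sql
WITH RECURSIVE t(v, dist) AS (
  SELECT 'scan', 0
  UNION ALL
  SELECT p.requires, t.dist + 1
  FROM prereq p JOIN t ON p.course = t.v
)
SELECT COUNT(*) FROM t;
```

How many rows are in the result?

5

Base: (scan, dist=0).
Iteration 1: edges from {scan} -> (index, dist=1), (tag, dist=1).
Iteration 2: edges from {index,tag} -> (index, dist=2), (notify, dist=2).
Iteration 3: no outgoing edges from {index,notify}; recursion stops.
Total rows emitted: 5.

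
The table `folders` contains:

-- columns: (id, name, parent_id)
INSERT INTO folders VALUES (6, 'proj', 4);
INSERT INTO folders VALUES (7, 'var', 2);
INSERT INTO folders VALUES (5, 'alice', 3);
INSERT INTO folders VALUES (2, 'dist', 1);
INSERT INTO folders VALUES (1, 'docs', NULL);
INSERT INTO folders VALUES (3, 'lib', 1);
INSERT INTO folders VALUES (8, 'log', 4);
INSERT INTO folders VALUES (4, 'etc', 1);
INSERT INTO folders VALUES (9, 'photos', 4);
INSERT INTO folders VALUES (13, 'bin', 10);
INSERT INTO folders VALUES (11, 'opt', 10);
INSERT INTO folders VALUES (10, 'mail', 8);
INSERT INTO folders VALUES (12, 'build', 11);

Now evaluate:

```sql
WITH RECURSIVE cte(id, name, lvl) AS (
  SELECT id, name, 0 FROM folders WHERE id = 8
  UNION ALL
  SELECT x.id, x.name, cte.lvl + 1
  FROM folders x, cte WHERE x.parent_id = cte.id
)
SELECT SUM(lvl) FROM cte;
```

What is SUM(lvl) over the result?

8

Base: id=8 (log) at lvl 0.
Iteration 1: rows with parent_id in {8} -> mail (id 10, lvl 1).
Iteration 2: rows with parent_id in {10} -> opt (id 11, lvl 2), bin (id 13, lvl 2).
Iteration 3: rows with parent_id in {11,13} -> build (id 12, lvl 3).
Iteration 4: no rows with parent_id in {12}; recursion stops.
SUM(lvl) = 0 + 1 + 2 + 2 + 3 = 8.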